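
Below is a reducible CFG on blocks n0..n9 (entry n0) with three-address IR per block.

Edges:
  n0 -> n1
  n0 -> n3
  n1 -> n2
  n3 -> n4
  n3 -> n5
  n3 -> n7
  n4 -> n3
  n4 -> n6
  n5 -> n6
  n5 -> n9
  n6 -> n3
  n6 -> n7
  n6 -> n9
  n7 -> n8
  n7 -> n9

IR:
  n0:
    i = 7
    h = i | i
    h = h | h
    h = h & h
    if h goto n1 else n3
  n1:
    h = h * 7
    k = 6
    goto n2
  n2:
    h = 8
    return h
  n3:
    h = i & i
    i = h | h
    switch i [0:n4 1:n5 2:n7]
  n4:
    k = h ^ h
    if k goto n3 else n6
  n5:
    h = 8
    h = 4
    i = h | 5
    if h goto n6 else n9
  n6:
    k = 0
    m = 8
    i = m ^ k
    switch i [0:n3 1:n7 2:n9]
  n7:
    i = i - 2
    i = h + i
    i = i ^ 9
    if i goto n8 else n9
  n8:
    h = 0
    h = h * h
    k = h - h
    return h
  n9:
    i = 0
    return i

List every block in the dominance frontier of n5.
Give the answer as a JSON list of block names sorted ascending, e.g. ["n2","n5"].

Answer: ["n6", "n9"]

Analysis:
idom tree: n1←n0 n2←n1 n3←n0 n4←n3 n5←n3 n6←n3 n7←n3 n8←n7 n9←n3
Join-block Dom:
  n3: preds {n0,n4,n6}: {n0} ∩ {n0,n3,n4} ∩ {n0,n3,n6} = {n0}; idom=n0
  n6: preds {n4,n5}: {n0,n3,n4} ∩ {n0,n3,n5} = {n0,n3}; idom=n3
  n7: preds {n3,n6}: {n0,n3} ∩ {n0,n3,n6} = {n0,n3}; idom=n3
  n9: preds {n5,n6,n7}: {n0,n3,n5} ∩ {n0,n3,n6} ∩ {n0,n3,n7} = {n0,n3}; idom=n3

DF derivation:
  join n3 pred n0: · stop@n0
  join n3 pred n4: n4→n3 stop@n0
  join n3 pred n6: n6→n3 stop@n0
  join n6 pred n4: n4 stop@n3
  join n6 pred n5: n5 stop@n3
  join n7 pred n3: · stop@n3
  join n7 pred n6: n6 stop@n3
  join n9 pred n5: n5 stop@n3
  join n9 pred n6: n6 stop@n3
  join n9 pred n7: n7 stop@n3
  DF(n0)=∅
  DF(n1)=∅
  DF(n2)=∅
  DF(n3)={n3}
  DF(n4)={n3,n6}
  DF(n5)={n6,n9}
  DF(n6)={n3,n7,n9}
  DF(n7)={n9}
  DF(n8)=∅
  DF(n9)=∅

DF(n5) = ["n6", "n9"]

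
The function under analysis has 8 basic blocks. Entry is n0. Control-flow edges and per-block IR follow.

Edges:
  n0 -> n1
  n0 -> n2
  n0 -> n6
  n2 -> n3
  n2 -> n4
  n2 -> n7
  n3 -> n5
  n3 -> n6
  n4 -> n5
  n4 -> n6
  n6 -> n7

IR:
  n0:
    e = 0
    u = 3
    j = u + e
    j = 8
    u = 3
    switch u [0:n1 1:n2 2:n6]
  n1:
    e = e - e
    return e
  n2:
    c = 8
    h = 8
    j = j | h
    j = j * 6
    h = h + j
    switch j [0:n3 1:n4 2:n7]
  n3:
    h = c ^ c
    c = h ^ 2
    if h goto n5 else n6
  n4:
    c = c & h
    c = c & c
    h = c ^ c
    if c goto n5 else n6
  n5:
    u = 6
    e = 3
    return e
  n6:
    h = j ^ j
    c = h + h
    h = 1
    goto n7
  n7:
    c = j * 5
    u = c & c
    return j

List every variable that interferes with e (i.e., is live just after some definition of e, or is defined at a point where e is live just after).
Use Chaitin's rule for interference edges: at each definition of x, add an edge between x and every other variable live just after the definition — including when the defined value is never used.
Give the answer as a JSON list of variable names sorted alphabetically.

Block summaries:
  n0: def={e,j,u} ue=∅
  n1: def={e} ue={e}
  n2: def={c,h,j} ue={j}
  n3: def={c,h} ue={c}
  n4: def={c,h} ue={c,h}
  n5: def={e,u} ue=∅
  n6: def={c,h} ue={j}
  n7: def={c,u} ue={j}

Liveness:
  n0 li=∅ lo={e,j}
  n1 li={e} lo=∅
  n2 li={j} lo={c,h,j}
  n3 li={c,j} lo={j}
  n4 li={c,h,j} lo={j}
  n5 li=∅ lo=∅
  n6 li={j} lo={j}
  n7 li={j} lo=∅

Interfere edges:
  c↔{h,j}
  e↔{j,u}
  h↔{c,j}
  j↔{c,e,h,u}
  u↔{e,j}

N(e) = ["j", "u"]

Answer: ["j", "u"]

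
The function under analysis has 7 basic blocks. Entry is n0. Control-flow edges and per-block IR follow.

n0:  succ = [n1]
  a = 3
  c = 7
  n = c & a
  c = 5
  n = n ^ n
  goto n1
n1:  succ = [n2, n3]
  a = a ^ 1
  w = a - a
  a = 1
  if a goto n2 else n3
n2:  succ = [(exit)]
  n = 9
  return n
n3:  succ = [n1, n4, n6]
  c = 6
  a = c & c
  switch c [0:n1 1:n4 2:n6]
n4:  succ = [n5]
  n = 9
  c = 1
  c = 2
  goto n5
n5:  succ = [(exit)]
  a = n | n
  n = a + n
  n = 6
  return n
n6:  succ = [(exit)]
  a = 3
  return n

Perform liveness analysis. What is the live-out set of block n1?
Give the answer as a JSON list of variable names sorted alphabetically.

Per-block:
  n0: {a,c,n} / ∅
  n1: {a,w} / {a}
  n2: {n} / ∅
  n3: {a,c} / ∅
  n4: {c,n} / ∅
  n5: {a,n} / {n}
  n6: {a} / {n}

Live sets:
  live n0: ∅→{a,n}
  live n1: {a,n}→{n}
  live n2: ∅→∅
  live n3: {n}→{a,n}
  live n4: ∅→{n}
  live n5: {n}→∅
  live n6: {n}→∅

live-out(n1) = ["n"]

Answer: ["n"]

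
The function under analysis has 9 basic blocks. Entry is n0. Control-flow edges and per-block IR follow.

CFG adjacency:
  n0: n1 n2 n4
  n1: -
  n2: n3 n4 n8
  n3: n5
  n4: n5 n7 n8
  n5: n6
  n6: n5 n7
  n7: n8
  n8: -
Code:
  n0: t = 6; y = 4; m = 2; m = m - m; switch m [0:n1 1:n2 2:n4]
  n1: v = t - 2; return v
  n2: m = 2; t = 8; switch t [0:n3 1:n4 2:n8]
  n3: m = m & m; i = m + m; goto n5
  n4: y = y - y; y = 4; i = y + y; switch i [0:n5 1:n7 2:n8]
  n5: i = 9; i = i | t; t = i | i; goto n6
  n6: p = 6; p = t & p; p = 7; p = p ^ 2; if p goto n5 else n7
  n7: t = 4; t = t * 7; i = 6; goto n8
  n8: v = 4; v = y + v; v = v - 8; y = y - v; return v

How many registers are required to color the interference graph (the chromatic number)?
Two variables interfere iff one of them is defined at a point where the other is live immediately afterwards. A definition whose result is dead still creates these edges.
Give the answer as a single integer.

Answer: 3

Derivation:
Per-block:
  n0 def {m,t,y} use ∅
  n1 def {v} use {t}
  n2 def {m,t} use ∅
  n3 def {i,m} use {m}
  n4 def {i,y} use {y}
  n5 def {i,t} use {t}
  n6 def {p} use {t}
  n7 def {i,t} use ∅
  n8 def {v,y} use {y}

Liveness:
  n0 li=∅ lo={t,y}
  n1 li={t} lo=∅
  n2 li={y} lo={m,t,y}
  n3 li={m,t,y} lo={t,y}
  n4 li={t,y} lo={t,y}
  n5 li={t,y} lo={t,y}
  n6 li={t,y} lo={t,y}
  n7 li={y} lo={y}
  n8 li={y} lo=∅

Conflict graph:
  i: {t,y}
  m: {t,y}
  p: {t,y}
  t: {i,m,p,y}
  v: {y}
  y: {i,m,p,t,v}

Registers:
  lower bound: {i,t,y} mutually conflict ⇒ χ ≥ 3
  3-colouring: R0={y}  R1={t,v}  R2={i,m,p}
  χ = 3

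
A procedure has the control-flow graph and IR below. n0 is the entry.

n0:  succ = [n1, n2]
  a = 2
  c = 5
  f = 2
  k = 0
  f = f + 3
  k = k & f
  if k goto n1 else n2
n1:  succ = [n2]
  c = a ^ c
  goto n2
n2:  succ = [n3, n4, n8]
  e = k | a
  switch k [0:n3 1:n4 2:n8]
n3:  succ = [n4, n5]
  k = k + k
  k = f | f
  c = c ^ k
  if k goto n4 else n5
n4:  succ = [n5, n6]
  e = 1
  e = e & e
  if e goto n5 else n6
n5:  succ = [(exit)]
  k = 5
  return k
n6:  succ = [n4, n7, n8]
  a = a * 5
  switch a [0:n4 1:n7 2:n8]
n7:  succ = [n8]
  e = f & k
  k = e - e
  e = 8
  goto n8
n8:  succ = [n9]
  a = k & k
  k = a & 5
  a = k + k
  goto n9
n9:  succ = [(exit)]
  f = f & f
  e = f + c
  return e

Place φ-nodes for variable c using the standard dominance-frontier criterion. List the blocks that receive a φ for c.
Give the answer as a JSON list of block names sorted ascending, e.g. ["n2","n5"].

idom tree: n1←n0 n2←n0 n3←n2 n4←n2 n5←n2 n6←n4 n7←n6 n8←n2 n9←n8
Dom at joins:
  n2: preds {n0,n1}: {n0} ∩ {n0,n1} = {n0}; idom=n0
  n4: preds {n2,n3,n6}: {n0,n2} ∩ {n0,n2,n3} ∩ {n0,n2,n4,n6} = {n0,n2}; idom=n2
  n5: preds {n3,n4}: {n0,n2,n3} ∩ {n0,n2,n4} = {n0,n2}; idom=n2
  n8: preds {n2,n6,n7}: {n0,n2} ∩ {n0,n2,n4,n6} ∩ {n0,n2,n4,n6,n7} = {n0,n2}; idom=n2

DF derivation:
  n2←n0: walk · to n0
  n2←n1: walk n1 to n0
  n4←n2: walk · to n2
  n4←n3: walk n3 to n2
  n4←n6: walk n6→n4 to n2
  n5←n3: walk n3 to n2
  n5←n4: walk n4 to n2
  n8←n2: walk · to n2
  n8←n6: walk n6→n4 to n2
  n8←n7: walk n7→n6→n4 to n2
  DF(n0)=∅
  DF(n1)={n2}
  DF(n2)=∅
  DF(n3)={n4,n5}
  DF(n4)={n4,n5,n8}
  DF(n5)=∅
  DF(n6)={n4,n8}
  DF(n7)={n8}
  DF(n8)=∅
  DF(n9)=∅

φ for c: defs {n0,n1,n3}
  DF⁺ = {n2,n4,n5,n8}

Answer: ["n2", "n4", "n5", "n8"]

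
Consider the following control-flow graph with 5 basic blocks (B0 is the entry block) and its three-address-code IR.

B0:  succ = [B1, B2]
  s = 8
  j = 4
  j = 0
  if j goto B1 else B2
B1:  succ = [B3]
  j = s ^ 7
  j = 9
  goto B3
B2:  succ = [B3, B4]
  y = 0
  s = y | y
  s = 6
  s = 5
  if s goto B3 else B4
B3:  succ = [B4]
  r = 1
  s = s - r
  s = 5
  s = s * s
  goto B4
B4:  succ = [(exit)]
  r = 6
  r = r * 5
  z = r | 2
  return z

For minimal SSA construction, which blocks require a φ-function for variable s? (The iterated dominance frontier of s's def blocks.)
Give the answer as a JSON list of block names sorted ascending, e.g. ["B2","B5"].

Answer: ["B3", "B4"]

Working:
idom tree: B1←B0 B2←B0 B3←B0 B4←B0
Dom at joins:
  B3: preds {B1,B2}: {B0,B1} ∩ {B0,B2} = {B0}; idom=B0
  B4: preds {B2,B3}: {B0,B2} ∩ {B0,B3} = {B0}; idom=B0

DF walk-up:
  B3←B1: walk B1 to B0
  B3←B2: walk B2 to B0
  B4←B2: walk B2 to B0
  B4←B3: walk B3 to B0
  B0: DF=∅
  B1: DF={B3}
  B2: DF={B3,B4}
  B3: DF={B4}
  B4: DF=∅

φ for s: defs {B0,B2,B3}
  DF⁺ = {B3,B4}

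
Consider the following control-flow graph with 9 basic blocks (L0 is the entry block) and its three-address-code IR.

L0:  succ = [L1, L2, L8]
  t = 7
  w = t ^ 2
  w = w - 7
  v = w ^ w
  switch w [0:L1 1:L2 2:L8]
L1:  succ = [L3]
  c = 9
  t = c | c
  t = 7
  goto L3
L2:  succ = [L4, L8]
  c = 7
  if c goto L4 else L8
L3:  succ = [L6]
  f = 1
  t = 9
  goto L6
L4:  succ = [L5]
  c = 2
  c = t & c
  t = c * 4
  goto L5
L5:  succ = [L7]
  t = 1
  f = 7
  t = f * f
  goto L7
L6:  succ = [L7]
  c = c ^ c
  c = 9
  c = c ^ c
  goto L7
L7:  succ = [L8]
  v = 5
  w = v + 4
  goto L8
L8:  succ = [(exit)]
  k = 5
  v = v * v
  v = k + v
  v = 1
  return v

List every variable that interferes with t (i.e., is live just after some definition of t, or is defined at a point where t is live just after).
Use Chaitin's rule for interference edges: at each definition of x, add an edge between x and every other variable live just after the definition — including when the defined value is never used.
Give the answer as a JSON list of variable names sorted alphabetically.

Answer: ["c", "v", "w"]

Analysis:
Block summaries:
  L0 def {t,v,w} use ∅
  L1 def {c,t} use ∅
  L2 def {c} use ∅
  L3 def {f,t} use ∅
  L4 def {c,t} use {t}
  L5 def {f,t} use ∅
  L6 def {c} use {c}
  L7 def {v,w} use ∅
  L8 def {k,v} use {v}

Live sets:
  L0 li=∅ lo={t,v}
  L1 li=∅ lo={c}
  L2 li={t,v} lo={t,v}
  L3 li={c} lo={c}
  L4 li={t} lo=∅
  L5 li=∅ lo=∅
  L6 li={c} lo=∅
  L7 li=∅ lo={v}
  L8 li={v} lo=∅

Interference:
  c: {f,t,v}
  f: {c}
  k: {v}
  t: {c,v,w}
  v: {c,k,t,w}
  w: {t,v}

N(t) = ["c", "v", "w"]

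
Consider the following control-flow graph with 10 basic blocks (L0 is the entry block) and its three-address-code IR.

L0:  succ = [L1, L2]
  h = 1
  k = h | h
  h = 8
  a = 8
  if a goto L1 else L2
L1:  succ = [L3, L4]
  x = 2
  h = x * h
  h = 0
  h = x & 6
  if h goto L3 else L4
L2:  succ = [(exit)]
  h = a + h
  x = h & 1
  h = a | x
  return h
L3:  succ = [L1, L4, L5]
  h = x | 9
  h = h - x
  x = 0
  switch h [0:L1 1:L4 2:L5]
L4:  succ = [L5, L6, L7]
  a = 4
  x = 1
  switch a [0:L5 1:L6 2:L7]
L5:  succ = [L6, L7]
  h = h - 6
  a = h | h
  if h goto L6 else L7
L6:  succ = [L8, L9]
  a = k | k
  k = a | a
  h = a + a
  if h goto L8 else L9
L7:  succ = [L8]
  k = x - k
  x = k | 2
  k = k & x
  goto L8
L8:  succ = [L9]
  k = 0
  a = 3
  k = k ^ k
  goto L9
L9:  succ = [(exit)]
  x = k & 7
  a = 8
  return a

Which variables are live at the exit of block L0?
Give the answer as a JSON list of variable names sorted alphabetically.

Per-block:
  L0: {a,h,k} / ∅
  L1: {h,x} / {h}
  L2: {h,x} / {a,h}
  L3: {h,x} / {x}
  L4: {a,x} / ∅
  L5: {a,h} / {h}
  L6: {a,h,k} / {k}
  L7: {k,x} / {k,x}
  L8: {a,k} / ∅
  L9: {a,x} / {k}

Liveness:
  live L0: ∅→{a,h,k}
  live L1: {h,k}→{h,k,x}
  live L2: {a,h}→∅
  live L3: {k,x}→{h,k,x}
  live L4: {h,k}→{h,k,x}
  live L5: {h,k,x}→{k,x}
  live L6: {k}→{k}
  live L7: {k,x}→∅
  live L8: ∅→{k}
  live L9: {k}→∅

live-out(L0) = ["a", "h", "k"]

Answer: ["a", "h", "k"]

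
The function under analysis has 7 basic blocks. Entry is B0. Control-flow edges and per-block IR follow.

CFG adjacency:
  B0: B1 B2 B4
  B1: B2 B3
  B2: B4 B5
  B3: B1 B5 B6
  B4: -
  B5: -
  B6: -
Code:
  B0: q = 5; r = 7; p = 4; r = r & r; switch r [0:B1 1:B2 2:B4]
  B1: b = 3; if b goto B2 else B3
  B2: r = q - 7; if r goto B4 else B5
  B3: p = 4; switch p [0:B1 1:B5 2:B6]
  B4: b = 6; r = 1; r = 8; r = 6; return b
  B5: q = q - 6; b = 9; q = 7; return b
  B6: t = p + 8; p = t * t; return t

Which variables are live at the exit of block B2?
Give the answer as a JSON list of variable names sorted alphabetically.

Block summaries:
  B0: def={p,q,r} ue=∅
  B1: def={b} ue=∅
  B2: def={r} ue={q}
  B3: def={p} ue=∅
  B4: def={b,r} ue=∅
  B5: def={b,q} ue={q}
  B6: def={p,t} ue={p}

Backward fixpoint:
  live B0: ∅→{q}
  live B1: {q}→{q}
  live B2: {q}→{q}
  live B3: {q}→{p,q}
  live B4: ∅→∅
  live B5: {q}→∅
  live B6: {p}→∅

live-out(B2) = ["q"]

Answer: ["q"]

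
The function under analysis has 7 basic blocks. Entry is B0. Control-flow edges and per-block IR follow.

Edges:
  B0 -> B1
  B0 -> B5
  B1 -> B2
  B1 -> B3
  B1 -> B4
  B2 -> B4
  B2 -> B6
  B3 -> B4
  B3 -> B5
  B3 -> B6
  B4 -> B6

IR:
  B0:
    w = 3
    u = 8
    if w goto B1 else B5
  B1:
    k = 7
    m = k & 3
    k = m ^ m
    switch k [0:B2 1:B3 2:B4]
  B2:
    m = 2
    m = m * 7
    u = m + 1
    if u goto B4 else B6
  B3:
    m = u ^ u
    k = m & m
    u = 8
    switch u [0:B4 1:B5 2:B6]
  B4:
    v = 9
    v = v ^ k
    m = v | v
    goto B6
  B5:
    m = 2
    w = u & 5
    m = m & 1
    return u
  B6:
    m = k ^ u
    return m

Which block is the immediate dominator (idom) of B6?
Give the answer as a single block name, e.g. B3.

Answer: B1

Derivation:
idom tree: B1←B0 B2←B1 B3←B1 B4←B1 B5←B0 B6←B1
Join-block Dom:
  B4: preds {B1,B2,B3}: {B0,B1} ∩ {B0,B1,B2} ∩ {B0,B1,B3} = {B0,B1}; idom=B1
  B5: preds {B0,B3}: {B0} ∩ {B0,B1,B3} = {B0}; idom=B0
  B6: preds {B2,B3,B4}: {B0,B1,B2} ∩ {B0,B1,B3} ∩ {B0,B1,B4} = {B0,B1}; idom=B1

idom(B6) = B1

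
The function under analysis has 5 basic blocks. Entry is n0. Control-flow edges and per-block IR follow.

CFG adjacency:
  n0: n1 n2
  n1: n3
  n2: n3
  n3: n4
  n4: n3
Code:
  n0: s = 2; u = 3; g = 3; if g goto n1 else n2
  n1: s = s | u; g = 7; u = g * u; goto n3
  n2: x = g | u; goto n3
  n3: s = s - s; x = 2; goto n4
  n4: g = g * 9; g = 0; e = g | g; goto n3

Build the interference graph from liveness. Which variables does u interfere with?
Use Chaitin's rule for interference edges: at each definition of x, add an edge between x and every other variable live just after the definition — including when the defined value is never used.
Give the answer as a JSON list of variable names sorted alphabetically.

Block summaries:
  n0: {g,s,u} / ∅
  n1: {g,s,u} / {s,u}
  n2: {x} / {g,u}
  n3: {s,x} / {s}
  n4: {e,g} / {g}

Backward fixpoint:
  n0: in=∅ out={g,s,u}
  n1: in={s,u} out={g,s}
  n2: in={g,s,u} out={g,s}
  n3: in={g,s} out={g,s}
  n4: in={g,s} out={g,s}

Conflict graph:
  e — {g,s}
  g — {e,s,u,x}
  s — {e,g,u,x}
  u — {g,s}
  x — {g,s}

N(u) = ["g", "s"]

Answer: ["g", "s"]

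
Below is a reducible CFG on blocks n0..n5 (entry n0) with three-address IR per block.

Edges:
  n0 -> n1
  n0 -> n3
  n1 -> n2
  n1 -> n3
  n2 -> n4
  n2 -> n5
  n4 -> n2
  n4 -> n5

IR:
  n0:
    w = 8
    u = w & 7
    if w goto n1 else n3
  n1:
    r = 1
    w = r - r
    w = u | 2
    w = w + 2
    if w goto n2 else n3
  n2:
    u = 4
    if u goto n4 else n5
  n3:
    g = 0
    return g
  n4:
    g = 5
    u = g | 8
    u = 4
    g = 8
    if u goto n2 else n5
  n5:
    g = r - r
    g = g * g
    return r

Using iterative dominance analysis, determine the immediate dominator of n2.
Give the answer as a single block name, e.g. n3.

Answer: n1

Analysis:
idom tree: n1←n0 n2←n1 n3←n0 n4←n2 n5←n2
Dom∩ at merges:
  n2: preds {n1,n4}: {n0,n1} ∩ {n0,n1,n2,n4} = {n0,n1}; idom=n1
  n3: preds {n0,n1}: {n0} ∩ {n0,n1} = {n0}; idom=n0
  n5: preds {n2,n4}: {n0,n1,n2} ∩ {n0,n1,n2,n4} = {n0,n1,n2}; idom=n2

idom(n2) = n1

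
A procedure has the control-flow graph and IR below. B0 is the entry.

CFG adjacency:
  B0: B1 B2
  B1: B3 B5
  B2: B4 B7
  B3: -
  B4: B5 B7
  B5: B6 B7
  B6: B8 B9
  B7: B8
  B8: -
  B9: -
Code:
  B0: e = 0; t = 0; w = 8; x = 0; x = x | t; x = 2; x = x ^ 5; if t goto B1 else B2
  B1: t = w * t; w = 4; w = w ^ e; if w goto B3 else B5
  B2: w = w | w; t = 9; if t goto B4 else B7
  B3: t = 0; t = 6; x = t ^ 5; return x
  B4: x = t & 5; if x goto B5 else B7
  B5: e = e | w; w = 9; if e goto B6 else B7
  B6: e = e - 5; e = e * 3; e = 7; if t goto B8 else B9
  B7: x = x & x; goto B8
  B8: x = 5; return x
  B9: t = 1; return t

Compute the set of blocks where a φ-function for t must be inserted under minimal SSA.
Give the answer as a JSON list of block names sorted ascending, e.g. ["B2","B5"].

idom tree: B1←B0 B2←B0 B3←B1 B4←B2 B5←B0 B6←B5 B7←B0 B8←B0 B9←B6
Dom at joins:
  B5: preds {B1,B4}: {B0,B1} ∩ {B0,B2,B4} = {B0}; idom=B0
  B7: preds {B2,B4,B5}: {B0,B2} ∩ {B0,B2,B4} ∩ {B0,B5} = {B0}; idom=B0
  B8: preds {B6,B7}: {B0,B5,B6} ∩ {B0,B7} = {B0}; idom=B0

DF derivation:
  join B5 pred B1: B1 stop@B0
  join B5 pred B4: B4→B2 stop@B0
  join B7 pred B2: B2 stop@B0
  join B7 pred B4: B4→B2 stop@B0
  join B7 pred B5: B5 stop@B0
  join B8 pred B6: B6→B5 stop@B0
  join B8 pred B7: B7 stop@B0
  DF(B0)=∅
  DF(B1)={B5}
  DF(B2)={B5,B7}
  DF(B3)=∅
  DF(B4)={B5,B7}
  DF(B5)={B7,B8}
  DF(B6)={B8}
  DF(B7)={B8}
  DF(B8)=∅
  DF(B9)=∅

φ for t: defs {B0,B1,B2,B3,B9}
  DF⁺ = {B5,B7,B8}

Answer: ["B5", "B7", "B8"]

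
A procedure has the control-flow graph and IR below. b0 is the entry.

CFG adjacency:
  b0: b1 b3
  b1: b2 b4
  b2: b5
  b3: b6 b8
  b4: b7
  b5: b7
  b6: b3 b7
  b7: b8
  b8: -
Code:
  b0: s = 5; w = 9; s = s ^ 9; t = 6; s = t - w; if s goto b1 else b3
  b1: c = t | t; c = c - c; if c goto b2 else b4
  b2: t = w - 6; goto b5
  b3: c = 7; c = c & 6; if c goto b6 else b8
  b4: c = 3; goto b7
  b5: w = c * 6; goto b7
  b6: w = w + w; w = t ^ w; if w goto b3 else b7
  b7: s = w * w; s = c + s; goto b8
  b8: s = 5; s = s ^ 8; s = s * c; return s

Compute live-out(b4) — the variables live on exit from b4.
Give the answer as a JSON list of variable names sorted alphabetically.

Answer: ["c", "w"]

Analysis:
Block summaries:
  b0: def={s,t,w} ue=∅
  b1: def={c} ue={t}
  b2: def={t} ue={w}
  b3: def={c} ue=∅
  b4: def={c} ue=∅
  b5: def={w} ue={c}
  b6: def={w} ue={t,w}
  b7: def={s} ue={c,w}
  b8: def={s} ue={c}

Live sets:
  b0: in=∅ out={t,w}
  b1: in={t,w} out={c,w}
  b2: in={c,w} out={c}
  b3: in={t,w} out={c,t,w}
  b4: in={w} out={c,w}
  b5: in={c} out={c,w}
  b6: in={c,t,w} out={c,t,w}
  b7: in={c,w} out={c}
  b8: in={c} out=∅

live-out(b4) = ["c", "w"]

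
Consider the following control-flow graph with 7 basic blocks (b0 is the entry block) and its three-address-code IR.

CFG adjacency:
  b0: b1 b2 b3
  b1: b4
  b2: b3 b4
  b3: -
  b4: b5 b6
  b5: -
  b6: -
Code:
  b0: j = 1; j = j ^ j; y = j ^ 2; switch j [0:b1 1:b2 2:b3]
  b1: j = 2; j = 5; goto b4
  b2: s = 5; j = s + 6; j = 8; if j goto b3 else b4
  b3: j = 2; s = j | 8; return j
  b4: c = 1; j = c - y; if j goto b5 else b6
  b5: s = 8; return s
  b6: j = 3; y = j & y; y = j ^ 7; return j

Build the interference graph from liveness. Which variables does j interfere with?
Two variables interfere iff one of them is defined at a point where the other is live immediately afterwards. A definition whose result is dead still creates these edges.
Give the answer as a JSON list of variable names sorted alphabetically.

Per-block:
  b0 def {j,y} use ∅
  b1 def {j} use ∅
  b2 def {j,s} use ∅
  b3 def {j,s} use ∅
  b4 def {c,j} use {y}
  b5 def {s} use ∅
  b6 def {j,y} use {y}

Live sets:
  live b0: ∅→{y}
  live b1: {y}→{y}
  live b2: {y}→{y}
  live b3: ∅→∅
  live b4: {y}→{y}
  live b5: ∅→∅
  live b6: {y}→∅

Interfere edges:
  c: {y}
  j: {s,y}
  s: {j,y}
  y: {c,j,s}

N(j) = ["s", "y"]

Answer: ["s", "y"]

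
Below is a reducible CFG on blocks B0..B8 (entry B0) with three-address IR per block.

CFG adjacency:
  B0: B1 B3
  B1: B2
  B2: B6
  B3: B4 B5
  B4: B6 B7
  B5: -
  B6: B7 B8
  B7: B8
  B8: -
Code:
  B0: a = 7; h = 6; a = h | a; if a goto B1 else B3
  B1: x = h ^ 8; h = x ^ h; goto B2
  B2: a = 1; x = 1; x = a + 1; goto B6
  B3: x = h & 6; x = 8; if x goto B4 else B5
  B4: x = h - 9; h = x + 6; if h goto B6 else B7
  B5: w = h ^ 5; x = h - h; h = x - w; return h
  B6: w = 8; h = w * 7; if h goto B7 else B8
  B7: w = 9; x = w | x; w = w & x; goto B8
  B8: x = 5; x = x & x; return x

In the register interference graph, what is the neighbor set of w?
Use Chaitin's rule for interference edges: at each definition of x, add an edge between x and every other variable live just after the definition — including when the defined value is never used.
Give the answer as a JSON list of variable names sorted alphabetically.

Answer: ["h", "x"]

Analysis:
def/use:
  B0: {a,h} / ∅
  B1: {h,x} / {h}
  B2: {a,x} / ∅
  B3: {x} / {h}
  B4: {h,x} / {h}
  B5: {h,w,x} / {h}
  B6: {h,w} / ∅
  B7: {w,x} / {x}
  B8: {x} / ∅

Liveness:
  B0: in=∅ out={h}
  B1: in={h} out=∅
  B2: in=∅ out={x}
  B3: in={h} out={h}
  B4: in={h} out={x}
  B5: in={h} out=∅
  B6: in={x} out={x}
  B7: in={x} out=∅
  B8: in=∅ out=∅

Interfere edges:
  a↔{h,x}
  h↔{a,w,x}
  w↔{h,x}
  x↔{a,h,w}

N(w) = ["h", "x"]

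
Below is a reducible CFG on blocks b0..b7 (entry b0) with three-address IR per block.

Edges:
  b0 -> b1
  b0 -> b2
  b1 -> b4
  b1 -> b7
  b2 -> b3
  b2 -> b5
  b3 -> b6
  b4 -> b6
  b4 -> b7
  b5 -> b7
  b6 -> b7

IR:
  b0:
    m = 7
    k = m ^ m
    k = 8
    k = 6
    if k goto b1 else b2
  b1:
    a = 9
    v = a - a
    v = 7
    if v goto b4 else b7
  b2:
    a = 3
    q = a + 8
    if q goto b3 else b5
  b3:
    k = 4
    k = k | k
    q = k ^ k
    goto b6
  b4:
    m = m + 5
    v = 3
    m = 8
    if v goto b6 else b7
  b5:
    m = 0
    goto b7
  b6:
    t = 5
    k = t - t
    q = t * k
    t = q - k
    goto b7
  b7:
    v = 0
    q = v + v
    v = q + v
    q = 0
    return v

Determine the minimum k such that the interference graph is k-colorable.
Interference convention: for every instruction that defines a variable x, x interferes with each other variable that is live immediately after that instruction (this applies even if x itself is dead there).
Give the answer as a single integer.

def/use:
  b0: {k,m} / ∅
  b1: {a,v} / ∅
  b2: {a,q} / ∅
  b3: {k,q} / ∅
  b4: {m,v} / {m}
  b5: {m} / ∅
  b6: {k,q,t} / ∅
  b7: {q,v} / ∅

Live sets:
  b0: in=∅ out={m}
  b1: in={m} out={m}
  b2: in=∅ out=∅
  b3: in=∅ out=∅
  b4: in={m} out=∅
  b5: in=∅ out=∅
  b6: in=∅ out=∅
  b7: in=∅ out=∅

Conflict graph:
  a↔{m}
  k↔{m,q,t}
  m↔{a,k,v}
  q↔{k,v}
  t↔{k}
  v↔{m,q}

Chromatic number:
  clique {a,m} ⇒ need ≥ 2
  2-colouring: R0={a,k,v}  R1={m,q,t}
  χ = 2

Answer: 2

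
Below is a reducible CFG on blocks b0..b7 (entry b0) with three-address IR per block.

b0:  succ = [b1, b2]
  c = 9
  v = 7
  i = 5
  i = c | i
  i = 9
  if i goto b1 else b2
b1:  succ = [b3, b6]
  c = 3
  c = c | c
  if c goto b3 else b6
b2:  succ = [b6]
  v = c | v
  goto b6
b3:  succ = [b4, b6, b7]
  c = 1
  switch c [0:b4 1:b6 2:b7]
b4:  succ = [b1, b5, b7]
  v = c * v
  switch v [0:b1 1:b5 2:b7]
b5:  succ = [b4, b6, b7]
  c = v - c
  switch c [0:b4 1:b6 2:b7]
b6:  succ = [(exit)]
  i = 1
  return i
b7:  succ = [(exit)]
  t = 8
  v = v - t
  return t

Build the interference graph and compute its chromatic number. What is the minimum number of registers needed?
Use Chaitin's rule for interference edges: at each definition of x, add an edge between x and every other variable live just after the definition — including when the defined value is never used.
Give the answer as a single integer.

Answer: 3

Analysis:
Per-block:
  b0 def {c,i,v} use ∅
  b1 def {c} use ∅
  b2 def {v} use {c,v}
  b3 def {c} use ∅
  b4 def {v} use {c,v}
  b5 def {c} use {c,v}
  b6 def {i} use ∅
  b7 def {t,v} use {v}

Liveness:
  b0 li=∅ lo={c,v}
  b1 li={v} lo={v}
  b2 li={c,v} lo=∅
  b3 li={v} lo={c,v}
  b4 li={c,v} lo={c,v}
  b5 li={c,v} lo={c,v}
  b6 li=∅ lo=∅
  b7 li={v} lo=∅

Interfere edges:
  c — {i,v}
  i — {c,v}
  t — {v}
  v — {c,i,t}

Registers:
  {c,i,v} pairwise interfere (3-clique) ⇒ χ ≥ 3
  3-colouring: c0={v}  c1={c,t}  c2={i}
  χ = 3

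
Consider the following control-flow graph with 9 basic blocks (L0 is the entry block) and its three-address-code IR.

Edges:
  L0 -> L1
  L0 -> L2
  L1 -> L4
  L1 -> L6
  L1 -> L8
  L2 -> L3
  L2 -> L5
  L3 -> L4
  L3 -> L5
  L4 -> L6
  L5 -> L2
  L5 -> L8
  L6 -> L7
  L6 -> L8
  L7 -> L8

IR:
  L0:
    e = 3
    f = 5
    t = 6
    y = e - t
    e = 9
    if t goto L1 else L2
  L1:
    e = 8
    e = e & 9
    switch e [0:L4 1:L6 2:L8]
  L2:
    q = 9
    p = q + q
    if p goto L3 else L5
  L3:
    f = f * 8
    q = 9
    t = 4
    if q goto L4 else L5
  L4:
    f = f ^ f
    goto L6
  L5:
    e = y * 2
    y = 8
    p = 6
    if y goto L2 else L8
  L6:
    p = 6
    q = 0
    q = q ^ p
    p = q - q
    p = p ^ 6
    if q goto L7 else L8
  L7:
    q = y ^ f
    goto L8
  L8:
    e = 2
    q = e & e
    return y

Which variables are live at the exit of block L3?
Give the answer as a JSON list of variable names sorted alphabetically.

Answer: ["f", "y"]

Working:
def/use:
  L0: {e,f,t,y} / ∅
  L1: {e} / ∅
  L2: {p,q} / ∅
  L3: {f,q,t} / {f}
  L4: {f} / {f}
  L5: {e,p,y} / {y}
  L6: {p,q} / ∅
  L7: {q} / {f,y}
  L8: {e,q} / {y}

Backward fixpoint:
  L0 li=∅ lo={f,y}
  L1 li={f,y} lo={f,y}
  L2 li={f,y} lo={f,y}
  L3 li={f,y} lo={f,y}
  L4 li={f,y} lo={f,y}
  L5 li={f,y} lo={f,y}
  L6 li={f,y} lo={f,y}
  L7 li={f,y} lo={y}
  L8 li={y} lo=∅

live-out(L3) = ["f", "y"]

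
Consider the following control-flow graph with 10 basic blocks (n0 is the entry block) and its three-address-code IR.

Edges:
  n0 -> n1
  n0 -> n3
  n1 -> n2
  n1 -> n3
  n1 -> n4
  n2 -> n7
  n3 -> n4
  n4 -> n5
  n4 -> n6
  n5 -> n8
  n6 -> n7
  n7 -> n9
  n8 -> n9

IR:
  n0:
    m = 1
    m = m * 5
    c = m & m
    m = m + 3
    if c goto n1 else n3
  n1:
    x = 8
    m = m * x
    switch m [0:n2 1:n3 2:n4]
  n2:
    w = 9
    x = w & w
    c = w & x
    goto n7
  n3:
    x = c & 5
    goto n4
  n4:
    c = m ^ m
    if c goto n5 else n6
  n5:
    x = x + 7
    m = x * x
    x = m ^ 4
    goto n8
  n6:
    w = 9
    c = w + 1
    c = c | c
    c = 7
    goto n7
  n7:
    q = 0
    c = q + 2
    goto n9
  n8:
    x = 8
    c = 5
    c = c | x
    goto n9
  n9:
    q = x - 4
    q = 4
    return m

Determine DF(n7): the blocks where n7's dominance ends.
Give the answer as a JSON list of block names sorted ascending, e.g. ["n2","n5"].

idom tree: n1←n0 n2←n1 n3←n0 n4←n0 n5←n4 n6←n4 n7←n0 n8←n5 n9←n0
Dom∩ at merges:
  n3: preds {n0,n1}: {n0} ∩ {n0,n1} = {n0}; idom=n0
  n4: preds {n1,n3}: {n0,n1} ∩ {n0,n3} = {n0}; idom=n0
  n7: preds {n2,n6}: {n0,n1,n2} ∩ {n0,n4,n6} = {n0}; idom=n0
  n9: preds {n7,n8}: {n0,n7} ∩ {n0,n4,n5,n8} = {n0}; idom=n0

DF derivation:
  join n3 pred n0: · stop@n0
  join n3 pred n1: n1 stop@n0
  join n4 pred n1: n1 stop@n0
  join n4 pred n3: n3 stop@n0
  join n7 pred n2: n2→n1 stop@n0
  join n7 pred n6: n6→n4 stop@n0
  join n9 pred n7: n7 stop@n0
  join n9 pred n8: n8→n5→n4 stop@n0
  n0 → ∅
  n1 → {n3,n4,n7}
  n2 → {n7}
  n3 → {n4}
  n4 → {n7,n9}
  n5 → {n9}
  n6 → {n7}
  n7 → {n9}
  n8 → {n9}
  n9 → ∅

DF(n7) = ["n9"]

Answer: ["n9"]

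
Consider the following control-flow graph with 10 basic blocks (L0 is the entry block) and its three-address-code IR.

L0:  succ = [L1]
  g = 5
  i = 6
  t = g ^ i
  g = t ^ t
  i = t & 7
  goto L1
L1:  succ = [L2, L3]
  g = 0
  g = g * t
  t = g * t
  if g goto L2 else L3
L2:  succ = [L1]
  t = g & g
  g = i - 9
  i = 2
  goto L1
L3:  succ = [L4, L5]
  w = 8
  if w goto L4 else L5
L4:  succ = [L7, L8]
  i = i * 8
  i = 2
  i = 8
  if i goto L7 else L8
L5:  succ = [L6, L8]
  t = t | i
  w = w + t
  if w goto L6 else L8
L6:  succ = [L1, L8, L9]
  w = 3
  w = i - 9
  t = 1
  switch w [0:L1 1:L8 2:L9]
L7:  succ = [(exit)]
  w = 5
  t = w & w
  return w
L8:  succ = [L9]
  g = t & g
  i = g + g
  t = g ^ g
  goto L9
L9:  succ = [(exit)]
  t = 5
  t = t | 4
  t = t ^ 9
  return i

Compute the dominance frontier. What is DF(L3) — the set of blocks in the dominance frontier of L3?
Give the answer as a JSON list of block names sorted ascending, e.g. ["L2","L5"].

idom tree: L1←L0 L2←L1 L3←L1 L4←L3 L5←L3 L6←L5 L7←L4 L8←L3 L9←L3
Join-block Dom:
  L1: preds {L0,L2,L6}: {L0} ∩ {L0,L1,L2} ∩ {L0,L1,L3,L5,L6} = {L0}; idom=L0
  L8: preds {L4,L5,L6}: {L0,L1,L3,L4} ∩ {L0,L1,L3,L5} ∩ {L0,L1,L3,L5,L6} = {L0,L1,L3}; idom=L3
  L9: preds {L6,L8}: {L0,L1,L3,L5,L6} ∩ {L0,L1,L3,L8} = {L0,L1,L3}; idom=L3

Frontier:
  L1←L0: walk · to L0
  L1←L2: walk L2→L1 to L0
  L1←L6: walk L6→L5→L3→L1 to L0
  L8←L4: walk L4 to L3
  L8←L5: walk L5 to L3
  L8←L6: walk L6→L5 to L3
  L9←L6: walk L6→L5 to L3
  L9←L8: walk L8 to L3
  L0 → ∅
  L1 → {L1}
  L2 → {L1}
  L3 → {L1}
  L4 → {L8}
  L5 → {L1,L8,L9}
  L6 → {L1,L8,L9}
  L7 → ∅
  L8 → {L9}
  L9 → ∅

DF(L3) = ["L1"]

Answer: ["L1"]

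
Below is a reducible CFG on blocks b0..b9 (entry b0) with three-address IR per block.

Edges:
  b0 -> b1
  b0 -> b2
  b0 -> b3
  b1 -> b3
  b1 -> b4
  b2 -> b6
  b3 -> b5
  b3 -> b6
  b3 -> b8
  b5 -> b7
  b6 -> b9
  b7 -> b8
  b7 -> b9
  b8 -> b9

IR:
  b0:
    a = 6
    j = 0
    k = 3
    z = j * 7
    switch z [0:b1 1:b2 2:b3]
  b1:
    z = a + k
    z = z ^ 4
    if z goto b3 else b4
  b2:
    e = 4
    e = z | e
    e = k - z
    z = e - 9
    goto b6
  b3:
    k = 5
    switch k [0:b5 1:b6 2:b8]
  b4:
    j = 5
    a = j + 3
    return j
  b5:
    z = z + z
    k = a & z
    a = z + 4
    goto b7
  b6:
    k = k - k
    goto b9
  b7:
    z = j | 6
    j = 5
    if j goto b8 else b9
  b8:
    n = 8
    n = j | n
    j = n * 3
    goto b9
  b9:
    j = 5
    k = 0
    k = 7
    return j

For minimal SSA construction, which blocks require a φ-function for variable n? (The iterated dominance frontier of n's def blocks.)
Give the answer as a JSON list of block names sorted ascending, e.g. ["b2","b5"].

idom tree: b1←b0 b2←b0 b3←b0 b4←b1 b5←b3 b6←b0 b7←b5 b8←b3 b9←b0
Dom∩ at merges:
  b3: preds {b0,b1}: {b0} ∩ {b0,b1} = {b0}; idom=b0
  b6: preds {b2,b3}: {b0,b2} ∩ {b0,b3} = {b0}; idom=b0
  b8: preds {b3,b7}: {b0,b3} ∩ {b0,b3,b5,b7} = {b0,b3}; idom=b3
  b9: preds {b6,b7,b8}: {b0,b6} ∩ {b0,b3,b5,b7} ∩ {b0,b3,b8} = {b0}; idom=b0

DF derivation:
  join b3 pred b0: · stop@b0
  join b3 pred b1: b1 stop@b0
  join b6 pred b2: b2 stop@b0
  join b6 pred b3: b3 stop@b0
  join b8 pred b3: · stop@b3
  join b8 pred b7: b7→b5 stop@b3
  join b9 pred b6: b6 stop@b0
  join b9 pred b7: b7→b5→b3 stop@b0
  join b9 pred b8: b8→b3 stop@b0
  DF(b0)=∅
  DF(b1)={b3}
  DF(b2)={b6}
  DF(b3)={b6,b9}
  DF(b4)=∅
  DF(b5)={b8,b9}
  DF(b6)={b9}
  DF(b7)={b8,b9}
  DF(b8)={b9}
  DF(b9)=∅

φ for n: defs {b8}
  DF⁺ = {b9}

Answer: ["b9"]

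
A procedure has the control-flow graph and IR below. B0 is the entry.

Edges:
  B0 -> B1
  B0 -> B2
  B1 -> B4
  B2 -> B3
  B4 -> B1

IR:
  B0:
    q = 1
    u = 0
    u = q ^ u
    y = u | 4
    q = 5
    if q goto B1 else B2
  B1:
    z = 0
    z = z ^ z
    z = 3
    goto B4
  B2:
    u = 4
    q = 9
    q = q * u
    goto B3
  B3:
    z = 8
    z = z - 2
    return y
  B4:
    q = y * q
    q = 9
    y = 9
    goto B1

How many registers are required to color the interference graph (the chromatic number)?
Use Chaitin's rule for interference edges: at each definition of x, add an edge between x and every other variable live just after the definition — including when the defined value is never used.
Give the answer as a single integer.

Block summaries:
  B0: {q,u,y} / ∅
  B1: {z} / ∅
  B2: {q,u} / ∅
  B3: {z} / {y}
  B4: {q,y} / {q,y}

Live sets:
  B0 li=∅ lo={q,y}
  B1 li={q,y} lo={q,y}
  B2 li={y} lo={y}
  B3 li={y} lo=∅
  B4 li={q,y} lo={q,y}

Interference:
  q: {u,y,z}
  u: {q,y}
  y: {q,u,z}
  z: {q,y}

Registers:
  {q,u,y} pairwise interfere (3-clique) ⇒ χ ≥ 3
  assign q→r0 u→r2 y→r1 z→r2 — no edge inside a register ⇒ χ ≤ 3
  χ = 3

Answer: 3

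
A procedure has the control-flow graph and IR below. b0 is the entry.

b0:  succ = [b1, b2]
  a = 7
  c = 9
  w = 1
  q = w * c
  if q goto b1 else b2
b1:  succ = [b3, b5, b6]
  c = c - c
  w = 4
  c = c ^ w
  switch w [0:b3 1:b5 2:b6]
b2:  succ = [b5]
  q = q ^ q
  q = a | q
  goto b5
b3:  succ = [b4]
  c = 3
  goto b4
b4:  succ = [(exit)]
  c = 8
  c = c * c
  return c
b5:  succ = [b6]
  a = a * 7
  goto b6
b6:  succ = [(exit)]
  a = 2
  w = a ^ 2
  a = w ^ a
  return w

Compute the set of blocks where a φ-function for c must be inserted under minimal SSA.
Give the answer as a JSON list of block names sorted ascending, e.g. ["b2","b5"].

idom tree: b1←b0 b2←b0 b3←b1 b4←b3 b5←b0 b6←b0
Join-block Dom:
  b5: preds {b1,b2}: {b0,b1} ∩ {b0,b2} = {b0}; idom=b0
  b6: preds {b1,b5}: {b0,b1} ∩ {b0,b5} = {b0}; idom=b0

DF walk-up:
  join b5 pred b1: b1 stop@b0
  join b5 pred b2: b2 stop@b0
  join b6 pred b1: b1 stop@b0
  join b6 pred b5: b5 stop@b0
  b0 → ∅
  b1 → {b5,b6}
  b2 → {b5}
  b3 → ∅
  b4 → ∅
  b5 → {b6}
  b6 → ∅

φ for c: defs {b0,b1,b3,b4}
  DF⁺ = {b5,b6}

Answer: ["b5", "b6"]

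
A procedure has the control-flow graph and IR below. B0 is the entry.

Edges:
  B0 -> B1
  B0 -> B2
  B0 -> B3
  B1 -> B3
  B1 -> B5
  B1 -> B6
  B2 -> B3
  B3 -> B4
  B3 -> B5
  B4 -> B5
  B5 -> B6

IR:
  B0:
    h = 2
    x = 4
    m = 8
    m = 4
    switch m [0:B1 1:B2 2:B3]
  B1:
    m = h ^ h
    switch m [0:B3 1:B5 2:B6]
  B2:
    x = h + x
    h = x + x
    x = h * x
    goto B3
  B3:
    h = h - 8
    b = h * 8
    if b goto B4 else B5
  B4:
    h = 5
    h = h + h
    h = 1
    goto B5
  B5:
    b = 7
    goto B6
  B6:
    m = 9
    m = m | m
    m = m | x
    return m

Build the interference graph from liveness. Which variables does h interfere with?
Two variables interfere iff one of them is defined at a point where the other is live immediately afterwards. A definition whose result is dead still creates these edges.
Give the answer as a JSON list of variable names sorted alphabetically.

Answer: ["m", "x"]

Analysis:
Per-block:
  B0 def {h,m,x} use ∅
  B1 def {m} use {h}
  B2 def {h,x} use {h,x}
  B3 def {b,h} use {h}
  B4 def {h} use ∅
  B5 def {b} use ∅
  B6 def {m} use {x}

Backward fixpoint:
  B0 li=∅ lo={h,x}
  B1 li={h,x} lo={h,x}
  B2 li={h,x} lo={h,x}
  B3 li={h,x} lo={x}
  B4 li={x} lo={x}
  B5 li={x} lo={x}
  B6 li={x} lo=∅

Interfere edges:
  b — {x}
  h — {m,x}
  m — {h,x}
  x — {b,h,m}

N(h) = ["m", "x"]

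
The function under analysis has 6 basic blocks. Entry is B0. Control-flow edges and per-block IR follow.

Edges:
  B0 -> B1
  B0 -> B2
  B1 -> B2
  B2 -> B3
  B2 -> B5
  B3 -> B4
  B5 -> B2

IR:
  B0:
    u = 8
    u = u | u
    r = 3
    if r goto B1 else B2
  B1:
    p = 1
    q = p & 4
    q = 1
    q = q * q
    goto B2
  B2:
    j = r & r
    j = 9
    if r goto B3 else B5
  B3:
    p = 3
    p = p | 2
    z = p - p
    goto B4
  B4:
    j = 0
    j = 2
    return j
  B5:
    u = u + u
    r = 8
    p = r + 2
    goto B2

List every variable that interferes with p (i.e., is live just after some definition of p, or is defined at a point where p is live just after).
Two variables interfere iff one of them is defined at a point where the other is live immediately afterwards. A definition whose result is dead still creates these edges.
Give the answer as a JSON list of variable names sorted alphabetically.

Answer: ["r", "u"]

Derivation:
Per-block:
  B0: def={r,u} ue=∅
  B1: def={p,q} ue=∅
  B2: def={j} ue={r}
  B3: def={p,z} ue=∅
  B4: def={j} ue=∅
  B5: def={p,r,u} ue={u}

Live sets:
  B0: in=∅ out={r,u}
  B1: in={r,u} out={r,u}
  B2: in={r,u} out={u}
  B3: in=∅ out=∅
  B4: in=∅ out=∅
  B5: in={u} out={r,u}

Interference:
  j — {r,u}
  p — {r,u}
  q — {r,u}
  r — {j,p,q,u}
  u — {j,p,q,r}
  z — ∅

N(p) = ["r", "u"]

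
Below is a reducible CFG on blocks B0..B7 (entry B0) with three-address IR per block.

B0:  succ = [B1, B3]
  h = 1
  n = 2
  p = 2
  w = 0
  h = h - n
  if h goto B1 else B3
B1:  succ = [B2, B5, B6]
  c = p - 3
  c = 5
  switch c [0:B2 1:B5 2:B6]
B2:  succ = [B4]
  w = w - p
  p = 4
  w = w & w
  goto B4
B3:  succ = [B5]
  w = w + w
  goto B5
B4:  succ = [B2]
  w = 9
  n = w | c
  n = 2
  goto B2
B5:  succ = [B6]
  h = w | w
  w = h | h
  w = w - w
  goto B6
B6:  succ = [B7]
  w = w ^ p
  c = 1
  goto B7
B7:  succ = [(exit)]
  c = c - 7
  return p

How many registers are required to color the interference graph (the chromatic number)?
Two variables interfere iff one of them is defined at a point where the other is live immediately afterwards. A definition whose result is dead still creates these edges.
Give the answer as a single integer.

Answer: 4

Derivation:
def/use:
  B0 def {h,n,p,w} use ∅
  B1 def {c} use {p}
  B2 def {p,w} use {p,w}
  B3 def {w} use {w}
  B4 def {n,w} use {c}
  B5 def {h,w} use {w}
  B6 def {c,w} use {p,w}
  B7 def {c} use {c,p}

Live sets:
  B0: in=∅ out={p,w}
  B1: in={p,w} out={c,p,w}
  B2: in={c,p,w} out={c,p}
  B3: in={p,w} out={p,w}
  B4: in={c,p} out={c,p,w}
  B5: in={p,w} out={p,w}
  B6: in={p,w} out={c,p}
  B7: in={c,p} out=∅

Conflict graph:
  c: {n,p,w}
  h: {n,p,w}
  n: {c,h,p,w}
  p: {c,h,n,w}
  w: {c,h,n,p}

Chromatic number:
  lower bound: {c,n,p,w} mutually conflict ⇒ χ ≥ 4
  assign c→c3 h→c3 n→c0 p→c1 w→c2 — no edge inside a register ⇒ χ ≤ 4
  χ = 4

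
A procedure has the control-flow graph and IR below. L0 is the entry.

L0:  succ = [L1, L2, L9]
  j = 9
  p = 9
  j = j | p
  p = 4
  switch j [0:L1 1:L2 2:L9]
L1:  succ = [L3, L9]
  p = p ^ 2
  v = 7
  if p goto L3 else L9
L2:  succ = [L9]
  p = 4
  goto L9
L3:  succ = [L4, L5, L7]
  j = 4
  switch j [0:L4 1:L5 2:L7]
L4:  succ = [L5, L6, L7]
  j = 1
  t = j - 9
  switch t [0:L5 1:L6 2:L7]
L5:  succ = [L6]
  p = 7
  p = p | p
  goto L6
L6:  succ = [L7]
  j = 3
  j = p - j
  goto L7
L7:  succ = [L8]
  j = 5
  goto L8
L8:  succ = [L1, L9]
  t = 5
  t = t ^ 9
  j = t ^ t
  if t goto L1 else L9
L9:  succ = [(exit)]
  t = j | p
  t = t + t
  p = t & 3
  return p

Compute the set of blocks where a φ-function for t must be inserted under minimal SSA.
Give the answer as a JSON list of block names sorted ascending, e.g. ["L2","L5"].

idom tree: L1←L0 L2←L0 L3←L1 L4←L3 L5←L3 L6←L3 L7←L3 L8←L7 L9←L0
Dom∩ at merges:
  L1: preds {L0,L8}: {L0} ∩ {L0,L1,L3,L7,L8} = {L0}; idom=L0
  L5: preds {L3,L4}: {L0,L1,L3} ∩ {L0,L1,L3,L4} = {L0,L1,L3}; idom=L3
  L6: preds {L4,L5}: {L0,L1,L3,L4} ∩ {L0,L1,L3,L5} = {L0,L1,L3}; idom=L3
  L7: preds {L3,L4,L6}: {L0,L1,L3} ∩ {L0,L1,L3,L4} ∩ {L0,L1,L3,L6} = {L0,L1,L3}; idom=L3
  L9: preds {L0,L1,L2,L8}: {L0} ∩ {L0,L1} ∩ {L0,L2} ∩ {L0,L1,L3,L7,L8} = {L0}; idom=L0

DF walk-up:
  join L1 pred L0: · stop@L0
  join L1 pred L8: L8→L7→L3→L1 stop@L0
  join L5 pred L3: · stop@L3
  join L5 pred L4: L4 stop@L3
  join L6 pred L4: L4 stop@L3
  join L6 pred L5: L5 stop@L3
  join L7 pred L3: · stop@L3
  join L7 pred L4: L4 stop@L3
  join L7 pred L6: L6 stop@L3
  join L9 pred L0: · stop@L0
  join L9 pred L1: L1 stop@L0
  join L9 pred L2: L2 stop@L0
  join L9 pred L8: L8→L7→L3→L1 stop@L0
  DF(L0)=∅
  DF(L1)={L1,L9}
  DF(L2)={L9}
  DF(L3)={L1,L9}
  DF(L4)={L5,L6,L7}
  DF(L5)={L6}
  DF(L6)={L7}
  DF(L7)={L1,L9}
  DF(L8)={L1,L9}
  DF(L9)=∅

φ for t: defs {L4,L8,L9}
  DF⁺ = {L1,L5,L6,L7,L9}

Answer: ["L1", "L5", "L6", "L7", "L9"]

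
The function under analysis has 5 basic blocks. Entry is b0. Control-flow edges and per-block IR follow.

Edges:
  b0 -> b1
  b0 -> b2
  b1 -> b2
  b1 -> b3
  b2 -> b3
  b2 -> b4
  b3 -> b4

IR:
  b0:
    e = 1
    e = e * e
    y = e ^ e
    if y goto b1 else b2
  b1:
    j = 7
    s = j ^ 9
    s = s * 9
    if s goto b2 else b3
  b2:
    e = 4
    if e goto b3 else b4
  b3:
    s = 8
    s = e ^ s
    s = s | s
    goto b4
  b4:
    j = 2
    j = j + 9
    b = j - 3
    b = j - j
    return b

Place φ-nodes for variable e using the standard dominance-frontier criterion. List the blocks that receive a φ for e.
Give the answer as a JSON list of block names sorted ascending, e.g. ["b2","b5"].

Answer: ["b3", "b4"]

Working:
idom tree: b1←b0 b2←b0 b3←b0 b4←b0
Join-block Dom:
  b2: preds {b0,b1}: {b0} ∩ {b0,b1} = {b0}; idom=b0
  b3: preds {b1,b2}: {b0,b1} ∩ {b0,b2} = {b0}; idom=b0
  b4: preds {b2,b3}: {b0,b2} ∩ {b0,b3} = {b0}; idom=b0

DF walk-up:
  b2←b0: walk · to b0
  b2←b1: walk b1 to b0
  b3←b1: walk b1 to b0
  b3←b2: walk b2 to b0
  b4←b2: walk b2 to b0
  b4←b3: walk b3 to b0
  b0 → ∅
  b1 → {b2,b3}
  b2 → {b3,b4}
  b3 → {b4}
  b4 → ∅

φ for e: defs {b0,b2}
  DF⁺ = {b3,b4}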